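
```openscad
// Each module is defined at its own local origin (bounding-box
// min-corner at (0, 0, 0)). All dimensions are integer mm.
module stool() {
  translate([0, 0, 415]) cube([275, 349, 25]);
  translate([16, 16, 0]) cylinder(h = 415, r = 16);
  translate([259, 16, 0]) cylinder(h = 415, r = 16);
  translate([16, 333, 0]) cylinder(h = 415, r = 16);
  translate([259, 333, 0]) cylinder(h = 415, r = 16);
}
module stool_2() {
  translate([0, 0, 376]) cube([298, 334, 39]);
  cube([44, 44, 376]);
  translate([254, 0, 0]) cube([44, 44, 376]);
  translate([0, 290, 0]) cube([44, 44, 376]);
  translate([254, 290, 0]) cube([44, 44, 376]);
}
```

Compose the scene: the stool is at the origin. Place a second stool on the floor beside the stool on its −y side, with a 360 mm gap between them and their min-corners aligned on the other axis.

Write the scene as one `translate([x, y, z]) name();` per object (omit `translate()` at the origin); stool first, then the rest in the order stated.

stool();
translate([0, -694, 0]) stool_2();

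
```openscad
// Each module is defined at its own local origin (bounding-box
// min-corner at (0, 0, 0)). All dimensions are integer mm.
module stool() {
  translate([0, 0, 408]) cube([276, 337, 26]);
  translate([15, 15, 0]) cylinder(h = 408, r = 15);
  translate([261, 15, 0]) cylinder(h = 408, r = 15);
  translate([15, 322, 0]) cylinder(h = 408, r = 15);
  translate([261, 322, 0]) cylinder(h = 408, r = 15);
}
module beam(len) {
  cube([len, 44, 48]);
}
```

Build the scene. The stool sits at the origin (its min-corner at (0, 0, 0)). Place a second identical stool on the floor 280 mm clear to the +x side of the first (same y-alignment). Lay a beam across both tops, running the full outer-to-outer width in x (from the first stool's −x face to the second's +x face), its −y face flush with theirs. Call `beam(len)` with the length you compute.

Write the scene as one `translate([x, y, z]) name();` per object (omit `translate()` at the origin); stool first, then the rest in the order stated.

stool();
translate([556, 0, 0]) stool();
translate([0, 0, 434]) beam(832);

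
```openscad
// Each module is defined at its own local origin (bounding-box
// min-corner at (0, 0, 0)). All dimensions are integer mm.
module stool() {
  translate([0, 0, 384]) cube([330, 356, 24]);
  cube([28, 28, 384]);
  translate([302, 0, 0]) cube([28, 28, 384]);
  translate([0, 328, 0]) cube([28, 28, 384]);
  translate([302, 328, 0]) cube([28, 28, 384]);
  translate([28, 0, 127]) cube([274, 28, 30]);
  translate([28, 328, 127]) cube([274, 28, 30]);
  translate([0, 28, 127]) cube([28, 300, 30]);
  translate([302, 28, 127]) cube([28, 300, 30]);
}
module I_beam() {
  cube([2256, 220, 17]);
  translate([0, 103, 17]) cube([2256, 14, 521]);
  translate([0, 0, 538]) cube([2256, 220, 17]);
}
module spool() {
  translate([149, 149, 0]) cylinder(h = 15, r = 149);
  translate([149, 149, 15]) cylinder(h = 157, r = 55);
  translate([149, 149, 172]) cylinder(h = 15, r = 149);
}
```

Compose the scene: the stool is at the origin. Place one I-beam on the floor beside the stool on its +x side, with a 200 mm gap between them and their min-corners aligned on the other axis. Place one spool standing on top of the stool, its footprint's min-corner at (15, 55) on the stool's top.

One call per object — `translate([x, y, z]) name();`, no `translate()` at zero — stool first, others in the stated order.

stool();
translate([530, 0, 0]) I_beam();
translate([15, 55, 408]) spool();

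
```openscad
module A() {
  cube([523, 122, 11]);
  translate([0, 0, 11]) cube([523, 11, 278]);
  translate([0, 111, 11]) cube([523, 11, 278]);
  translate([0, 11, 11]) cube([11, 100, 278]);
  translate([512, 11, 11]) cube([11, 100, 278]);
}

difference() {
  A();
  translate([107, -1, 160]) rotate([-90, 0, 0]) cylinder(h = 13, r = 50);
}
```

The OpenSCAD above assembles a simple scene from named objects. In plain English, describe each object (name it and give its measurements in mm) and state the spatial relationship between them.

A is an open-topped rectangular box: outside dimensions 523×122×289 mm, with a uniform wall and base thickness of 11 mm. The base is a full 523×122 slab on the floor; four walls sit on top of the base. The front and back walls (the −y and +y sides) span the full width; the two side walls fit between them.

The open box has a circular hole of radius 50 mm through its front wall, centred at (x = 107, z = 160).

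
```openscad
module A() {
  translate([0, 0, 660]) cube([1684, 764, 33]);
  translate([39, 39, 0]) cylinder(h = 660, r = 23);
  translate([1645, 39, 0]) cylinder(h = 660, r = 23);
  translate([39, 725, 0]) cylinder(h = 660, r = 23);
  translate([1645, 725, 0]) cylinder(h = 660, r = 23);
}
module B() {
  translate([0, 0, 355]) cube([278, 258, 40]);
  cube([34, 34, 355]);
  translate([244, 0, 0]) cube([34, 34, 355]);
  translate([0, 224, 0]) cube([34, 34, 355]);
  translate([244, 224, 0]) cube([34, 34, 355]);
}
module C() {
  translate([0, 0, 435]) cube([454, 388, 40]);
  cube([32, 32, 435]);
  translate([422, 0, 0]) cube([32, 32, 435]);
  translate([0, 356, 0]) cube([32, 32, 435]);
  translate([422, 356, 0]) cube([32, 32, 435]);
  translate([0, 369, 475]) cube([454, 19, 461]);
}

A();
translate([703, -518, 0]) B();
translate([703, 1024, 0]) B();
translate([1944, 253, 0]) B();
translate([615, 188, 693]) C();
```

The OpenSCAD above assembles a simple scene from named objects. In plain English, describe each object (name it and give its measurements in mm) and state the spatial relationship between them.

A is a table: top 1684 mm (x) × 764 mm (y), 33 mm thick, upper face at z = 693 mm, on four round legs of 46 mm diameter, each leg's bounding box inset 16 mm from the nearest pair of top edges, running from z = 0 to the bottom of the top.

B is a four-legged stool. The seat is a 278×258×40 mm slab whose top surface is at z = 395 mm; four square legs, each 34×34 mm in cross-section, run from the floor (z = 0) to the underside of the seat, each flush with a corner of the seat.

C is a chair: 454×388 mm seat, 40 mm thick, top at z = 475 mm, on four 32 mm square corner legs flush with the seat edges. A 19 mm thick backrest slab spans the full seat width, extending 461 mm above the seat top, its back face flush with the seat's +y edge.

Three stools sit around the table at the −y, +y, +x sides. The chair is on top of the table, centred.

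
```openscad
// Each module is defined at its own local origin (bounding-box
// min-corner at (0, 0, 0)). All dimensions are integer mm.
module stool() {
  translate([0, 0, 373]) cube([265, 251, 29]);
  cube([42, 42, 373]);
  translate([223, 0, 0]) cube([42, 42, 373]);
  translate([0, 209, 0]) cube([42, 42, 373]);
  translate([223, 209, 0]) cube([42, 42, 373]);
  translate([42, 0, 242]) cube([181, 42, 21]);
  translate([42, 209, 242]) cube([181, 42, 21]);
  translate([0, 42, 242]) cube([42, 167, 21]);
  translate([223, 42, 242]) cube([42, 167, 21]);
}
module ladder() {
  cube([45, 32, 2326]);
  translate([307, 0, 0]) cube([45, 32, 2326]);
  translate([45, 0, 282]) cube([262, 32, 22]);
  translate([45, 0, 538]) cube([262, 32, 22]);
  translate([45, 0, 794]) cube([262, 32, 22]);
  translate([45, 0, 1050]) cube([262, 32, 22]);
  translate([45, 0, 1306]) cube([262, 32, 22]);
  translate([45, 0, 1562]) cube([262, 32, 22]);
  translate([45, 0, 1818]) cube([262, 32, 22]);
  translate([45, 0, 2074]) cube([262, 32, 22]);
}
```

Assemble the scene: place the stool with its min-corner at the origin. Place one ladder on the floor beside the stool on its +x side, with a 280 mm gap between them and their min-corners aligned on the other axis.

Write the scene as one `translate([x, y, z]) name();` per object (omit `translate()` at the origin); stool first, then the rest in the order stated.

stool();
translate([545, 0, 0]) ladder();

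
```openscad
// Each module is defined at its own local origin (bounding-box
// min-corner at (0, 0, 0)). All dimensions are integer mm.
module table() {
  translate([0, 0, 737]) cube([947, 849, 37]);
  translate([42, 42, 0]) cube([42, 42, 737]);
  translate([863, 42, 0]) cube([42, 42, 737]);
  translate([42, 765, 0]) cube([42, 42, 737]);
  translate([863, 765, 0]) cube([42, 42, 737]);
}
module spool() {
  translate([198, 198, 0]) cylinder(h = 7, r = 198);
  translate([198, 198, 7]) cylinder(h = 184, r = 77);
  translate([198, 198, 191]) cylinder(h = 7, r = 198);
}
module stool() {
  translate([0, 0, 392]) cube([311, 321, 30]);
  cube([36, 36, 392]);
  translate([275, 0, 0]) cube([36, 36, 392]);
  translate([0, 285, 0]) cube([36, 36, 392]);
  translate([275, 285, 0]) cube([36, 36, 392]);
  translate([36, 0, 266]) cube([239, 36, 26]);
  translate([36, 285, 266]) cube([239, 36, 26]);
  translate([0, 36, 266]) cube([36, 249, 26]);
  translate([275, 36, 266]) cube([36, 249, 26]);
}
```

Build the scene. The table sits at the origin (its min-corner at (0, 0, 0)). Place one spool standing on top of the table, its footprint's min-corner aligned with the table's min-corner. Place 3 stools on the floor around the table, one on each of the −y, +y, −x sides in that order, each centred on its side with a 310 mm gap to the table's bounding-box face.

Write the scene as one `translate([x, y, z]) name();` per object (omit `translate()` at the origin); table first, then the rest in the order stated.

table();
translate([0, 0, 774]) spool();
translate([318, -631, 0]) stool();
translate([318, 1159, 0]) stool();
translate([-621, 264, 0]) stool();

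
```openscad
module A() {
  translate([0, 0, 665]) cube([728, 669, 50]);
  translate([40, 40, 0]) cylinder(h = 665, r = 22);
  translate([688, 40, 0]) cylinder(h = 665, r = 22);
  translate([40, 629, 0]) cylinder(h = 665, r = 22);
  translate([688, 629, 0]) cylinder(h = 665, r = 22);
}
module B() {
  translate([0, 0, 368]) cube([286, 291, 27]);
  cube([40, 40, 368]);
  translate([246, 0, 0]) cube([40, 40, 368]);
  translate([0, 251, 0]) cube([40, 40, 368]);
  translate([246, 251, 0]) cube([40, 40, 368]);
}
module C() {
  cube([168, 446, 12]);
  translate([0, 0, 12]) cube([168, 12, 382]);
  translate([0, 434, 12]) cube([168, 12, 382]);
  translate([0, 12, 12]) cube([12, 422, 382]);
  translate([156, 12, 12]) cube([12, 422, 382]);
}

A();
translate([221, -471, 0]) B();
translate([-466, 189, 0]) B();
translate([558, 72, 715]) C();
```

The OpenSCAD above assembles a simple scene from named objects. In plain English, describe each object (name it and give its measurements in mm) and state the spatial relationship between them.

A is a rectangular dining table. The top is 728×669×50 mm with its upper surface at z = 715 mm. It stands on four round legs of 44 mm diameter, each leg's bounding box inset 18 mm from the nearest pair of top edges, running from the floor to the underside of the top.

B is a four-legged stool. The seat is 286×291 mm, 27 mm thick, top at z = 395 mm. It stands on four square legs, each 40×40 mm in cross-section, from z = 0 to the seat underside, each flush with a corner of the seat.

C is an open-topped rectangular box: outside dimensions 168×446×394 mm, with a uniform wall and base thickness of 12 mm. The base is a full 168×446 slab on the floor; four walls sit on top of the base. The front and back walls (the −y and +y sides) span the full width; the two side walls fit between them.

Two stools sit around the table at the −y, −x sides. The open box is on top of the table.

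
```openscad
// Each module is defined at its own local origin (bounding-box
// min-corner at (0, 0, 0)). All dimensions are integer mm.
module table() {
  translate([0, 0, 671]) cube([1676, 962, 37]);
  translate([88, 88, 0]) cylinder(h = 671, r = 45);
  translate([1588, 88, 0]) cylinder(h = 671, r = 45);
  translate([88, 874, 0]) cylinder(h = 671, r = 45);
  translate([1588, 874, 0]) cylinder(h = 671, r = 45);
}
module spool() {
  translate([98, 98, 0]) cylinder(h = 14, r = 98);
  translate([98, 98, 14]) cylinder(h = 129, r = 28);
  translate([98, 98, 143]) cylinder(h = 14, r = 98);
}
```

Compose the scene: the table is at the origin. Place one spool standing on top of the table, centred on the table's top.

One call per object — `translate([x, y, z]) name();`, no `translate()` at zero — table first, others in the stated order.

table();
translate([740, 383, 708]) spool();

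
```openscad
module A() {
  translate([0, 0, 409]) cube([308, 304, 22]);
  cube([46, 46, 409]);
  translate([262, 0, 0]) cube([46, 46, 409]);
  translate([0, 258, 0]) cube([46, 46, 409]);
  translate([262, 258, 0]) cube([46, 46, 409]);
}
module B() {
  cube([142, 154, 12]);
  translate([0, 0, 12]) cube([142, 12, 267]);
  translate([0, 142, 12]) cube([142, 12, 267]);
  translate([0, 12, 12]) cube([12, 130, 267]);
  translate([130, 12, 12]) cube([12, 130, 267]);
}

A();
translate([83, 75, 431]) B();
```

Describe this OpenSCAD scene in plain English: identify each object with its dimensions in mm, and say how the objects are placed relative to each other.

A is a four-legged stool. The seat is 308×304 mm, 22 mm thick, top at z = 431 mm. It stands on four square legs, each 46×46 mm in cross-section, from z = 0 to the seat underside, each flush with a corner of the seat.

B is an open storage box with external size 142×154×279 mm and wall thickness 12 mm (the base is also 12 mm thick). The base covers the whole footprint; the four walls stand on the base, with the y-facing walls full-width and the x-facing walls fitting between their inner faces.

The open box is on top of the stool, centred.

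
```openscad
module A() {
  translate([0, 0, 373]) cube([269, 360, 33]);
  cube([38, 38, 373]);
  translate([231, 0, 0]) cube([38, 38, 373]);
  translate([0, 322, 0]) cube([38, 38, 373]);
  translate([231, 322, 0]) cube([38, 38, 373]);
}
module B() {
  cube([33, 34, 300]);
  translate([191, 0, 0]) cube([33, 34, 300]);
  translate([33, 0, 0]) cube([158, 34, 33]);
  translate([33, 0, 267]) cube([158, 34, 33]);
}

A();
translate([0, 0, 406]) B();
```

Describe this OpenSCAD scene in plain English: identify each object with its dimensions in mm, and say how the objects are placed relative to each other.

A is a four-legged stool. The seat is 269×360 mm, 33 mm thick, top at z = 406 mm. It stands on four square legs, each 38×38 mm in cross-section, from z = 0 to the seat underside, each flush with a corner of the seat.

B is a rectangular picture frame lying in the x–z plane (depth along y). The opening is 158 mm wide (x) by 234 mm tall (z), surrounded by a border 33 mm wide on all four sides. The frame is 34 mm deep and is made of two full-height vertical stiles with two horizontal rails fitted between them.

The picture frame is on top of the stool.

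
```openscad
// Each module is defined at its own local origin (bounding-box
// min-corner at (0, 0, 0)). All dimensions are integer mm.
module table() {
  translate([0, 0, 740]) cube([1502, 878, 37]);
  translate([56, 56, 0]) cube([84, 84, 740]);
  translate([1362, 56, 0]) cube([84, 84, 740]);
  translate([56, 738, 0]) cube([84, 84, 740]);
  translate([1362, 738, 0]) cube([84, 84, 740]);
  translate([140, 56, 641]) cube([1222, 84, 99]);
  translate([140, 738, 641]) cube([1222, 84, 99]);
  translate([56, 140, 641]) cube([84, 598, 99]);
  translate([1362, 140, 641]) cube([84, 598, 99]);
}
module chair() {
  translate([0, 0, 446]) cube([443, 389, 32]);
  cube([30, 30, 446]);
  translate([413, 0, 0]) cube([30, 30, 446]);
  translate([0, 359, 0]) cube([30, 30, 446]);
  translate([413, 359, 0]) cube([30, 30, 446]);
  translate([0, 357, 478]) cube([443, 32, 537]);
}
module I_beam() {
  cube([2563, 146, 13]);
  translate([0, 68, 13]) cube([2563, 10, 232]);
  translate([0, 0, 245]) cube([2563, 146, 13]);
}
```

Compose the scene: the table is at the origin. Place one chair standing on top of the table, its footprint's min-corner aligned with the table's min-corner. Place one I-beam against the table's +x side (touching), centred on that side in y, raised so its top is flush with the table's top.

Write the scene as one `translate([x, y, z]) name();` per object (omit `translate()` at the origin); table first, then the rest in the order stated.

table();
translate([0, 0, 777]) chair();
translate([1502, 366, 519]) I_beam();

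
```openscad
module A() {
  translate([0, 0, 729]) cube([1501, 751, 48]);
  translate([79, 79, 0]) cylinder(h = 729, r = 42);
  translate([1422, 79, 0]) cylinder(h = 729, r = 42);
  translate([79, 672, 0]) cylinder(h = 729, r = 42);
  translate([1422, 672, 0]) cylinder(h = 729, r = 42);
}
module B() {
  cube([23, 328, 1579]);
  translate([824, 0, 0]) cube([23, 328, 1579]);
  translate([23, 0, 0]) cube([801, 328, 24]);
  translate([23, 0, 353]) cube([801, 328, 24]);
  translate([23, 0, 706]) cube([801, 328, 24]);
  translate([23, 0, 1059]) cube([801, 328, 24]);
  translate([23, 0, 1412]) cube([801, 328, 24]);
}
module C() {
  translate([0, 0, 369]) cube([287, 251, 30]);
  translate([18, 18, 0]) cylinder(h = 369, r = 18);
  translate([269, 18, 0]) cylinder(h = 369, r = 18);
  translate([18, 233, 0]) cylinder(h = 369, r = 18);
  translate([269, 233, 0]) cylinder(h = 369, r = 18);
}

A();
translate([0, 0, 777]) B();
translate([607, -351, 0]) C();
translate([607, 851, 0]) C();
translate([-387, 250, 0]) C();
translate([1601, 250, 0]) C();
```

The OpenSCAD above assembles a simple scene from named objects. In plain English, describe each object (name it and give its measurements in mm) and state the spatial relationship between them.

A is a table: top 1501 mm (x) × 751 mm (y), 48 mm thick, upper face at z = 777 mm, on four round legs of 84 mm diameter, each leg's bounding box inset 37 mm from the nearest pair of top edges, running from z = 0 to the bottom of the top.

B is a bookshelf 847 mm wide overall, 328 mm deep and 1579 mm tall. The two sides are 23 mm thick vertical panels. 5 horizontal shelves of 24 mm thickness span between the inner faces of the sides; the lowest shelf sits on the floor and shelves are stacked with a clear vertical gap of 329 mm between each pair.

C is a simple wooden stool: a rectangular seat 287 mm (x) by 251 mm (y), 30 mm thick, top face at z = 399 mm, on four round legs, each 36 mm in diameter. The legs rest on z = 0, each leg's axis is inset half a diameter from the nearest pair of seat edges (so the leg's bounding box is flush with the corner).

The bookshelf is on top of the table. Four stools sit around the table at the −y, +y, −x, +x sides.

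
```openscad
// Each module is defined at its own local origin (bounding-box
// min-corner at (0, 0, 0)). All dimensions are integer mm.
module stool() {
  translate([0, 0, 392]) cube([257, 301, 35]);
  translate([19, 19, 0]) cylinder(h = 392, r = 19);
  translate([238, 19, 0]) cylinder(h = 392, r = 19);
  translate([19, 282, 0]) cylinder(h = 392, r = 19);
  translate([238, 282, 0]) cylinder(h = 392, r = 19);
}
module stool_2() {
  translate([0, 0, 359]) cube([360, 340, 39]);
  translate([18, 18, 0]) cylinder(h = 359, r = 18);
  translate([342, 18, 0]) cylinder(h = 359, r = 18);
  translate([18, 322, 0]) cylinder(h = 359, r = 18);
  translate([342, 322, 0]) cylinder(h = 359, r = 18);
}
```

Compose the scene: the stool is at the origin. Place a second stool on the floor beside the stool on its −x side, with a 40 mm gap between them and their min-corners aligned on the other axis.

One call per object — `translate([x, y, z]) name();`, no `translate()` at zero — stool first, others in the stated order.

stool();
translate([-400, 0, 0]) stool_2();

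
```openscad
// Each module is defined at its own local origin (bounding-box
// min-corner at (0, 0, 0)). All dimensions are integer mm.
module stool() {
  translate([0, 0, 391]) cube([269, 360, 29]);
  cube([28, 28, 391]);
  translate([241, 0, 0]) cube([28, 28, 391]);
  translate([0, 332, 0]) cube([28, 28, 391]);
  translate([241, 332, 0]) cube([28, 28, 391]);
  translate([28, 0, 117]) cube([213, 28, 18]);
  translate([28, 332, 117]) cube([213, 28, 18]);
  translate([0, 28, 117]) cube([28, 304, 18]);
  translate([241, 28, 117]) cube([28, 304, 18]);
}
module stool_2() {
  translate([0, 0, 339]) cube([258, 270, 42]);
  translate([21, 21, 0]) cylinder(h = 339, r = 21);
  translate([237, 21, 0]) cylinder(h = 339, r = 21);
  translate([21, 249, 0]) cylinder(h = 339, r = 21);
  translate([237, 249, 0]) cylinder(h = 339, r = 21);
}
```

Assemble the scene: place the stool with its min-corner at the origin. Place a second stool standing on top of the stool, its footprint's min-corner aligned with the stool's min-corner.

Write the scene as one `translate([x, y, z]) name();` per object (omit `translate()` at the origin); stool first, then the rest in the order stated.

stool();
translate([0, 0, 420]) stool_2();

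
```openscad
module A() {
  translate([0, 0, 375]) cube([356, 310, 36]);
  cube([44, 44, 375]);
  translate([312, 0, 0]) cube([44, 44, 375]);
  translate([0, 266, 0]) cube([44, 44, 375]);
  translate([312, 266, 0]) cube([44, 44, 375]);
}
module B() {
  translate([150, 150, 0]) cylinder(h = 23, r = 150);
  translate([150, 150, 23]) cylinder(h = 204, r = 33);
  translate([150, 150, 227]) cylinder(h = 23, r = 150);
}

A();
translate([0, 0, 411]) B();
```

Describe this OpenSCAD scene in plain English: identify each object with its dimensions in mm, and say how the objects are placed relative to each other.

A is a four-legged stool. The seat is a 356×310×36 mm slab whose top surface is at z = 411 mm; four square legs, each 44×44 mm in cross-section, run from the floor (z = 0) to the underside of the seat, each flush with a corner of the seat.

B is a spool: two coaxial disc flanges of radius 150 mm and thickness 23 mm, joined by a core cylinder of radius 33 mm and height 204 mm. The lower flange rests on z = 0 and the three cylinders share a vertical axis.

The spool is on top of the stool.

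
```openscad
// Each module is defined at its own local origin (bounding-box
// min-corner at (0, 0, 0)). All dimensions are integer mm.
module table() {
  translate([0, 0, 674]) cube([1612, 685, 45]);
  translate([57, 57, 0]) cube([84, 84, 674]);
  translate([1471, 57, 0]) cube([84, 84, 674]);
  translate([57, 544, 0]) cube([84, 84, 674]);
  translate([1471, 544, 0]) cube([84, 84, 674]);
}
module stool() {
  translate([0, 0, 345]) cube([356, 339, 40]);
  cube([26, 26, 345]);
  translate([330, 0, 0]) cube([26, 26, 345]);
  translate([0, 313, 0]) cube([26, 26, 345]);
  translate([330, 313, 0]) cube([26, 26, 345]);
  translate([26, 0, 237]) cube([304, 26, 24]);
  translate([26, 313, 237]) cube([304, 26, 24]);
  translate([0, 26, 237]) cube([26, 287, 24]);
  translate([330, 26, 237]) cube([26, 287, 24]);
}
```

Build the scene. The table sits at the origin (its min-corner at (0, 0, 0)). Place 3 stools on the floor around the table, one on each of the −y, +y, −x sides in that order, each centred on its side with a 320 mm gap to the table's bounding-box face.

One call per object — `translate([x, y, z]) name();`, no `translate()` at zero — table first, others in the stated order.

table();
translate([628, -659, 0]) stool();
translate([628, 1005, 0]) stool();
translate([-676, 173, 0]) stool();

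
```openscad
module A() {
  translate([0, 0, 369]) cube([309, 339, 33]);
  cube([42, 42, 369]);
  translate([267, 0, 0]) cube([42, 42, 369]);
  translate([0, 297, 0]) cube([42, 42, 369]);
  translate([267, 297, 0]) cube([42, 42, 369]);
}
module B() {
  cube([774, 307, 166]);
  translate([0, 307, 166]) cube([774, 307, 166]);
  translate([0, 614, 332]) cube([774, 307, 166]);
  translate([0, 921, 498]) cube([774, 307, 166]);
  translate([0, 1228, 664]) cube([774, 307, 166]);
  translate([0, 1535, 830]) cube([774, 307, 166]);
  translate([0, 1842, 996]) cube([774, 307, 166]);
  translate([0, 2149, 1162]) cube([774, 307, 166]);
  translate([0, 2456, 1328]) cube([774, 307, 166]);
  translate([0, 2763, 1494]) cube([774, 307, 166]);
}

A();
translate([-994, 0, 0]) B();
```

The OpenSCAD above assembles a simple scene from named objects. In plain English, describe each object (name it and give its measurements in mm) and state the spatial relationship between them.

A is a four-legged stool. The seat is 309×339 mm, 33 mm thick, top at z = 402 mm. It stands on four square legs, each 42×42 mm in cross-section, from z = 0 to the seat underside, each flush with a corner of the seat.

B is a run of 10 identical solid stair steps. Each tread is 774×307 mm and each step block is 166 mm high. Step 1 rests on the floor; step k is offset from step 1 by (k−1)×307 mm in y and (k−1)×166 mm in z.

The staircase is on the floor beside the stool on its −x side.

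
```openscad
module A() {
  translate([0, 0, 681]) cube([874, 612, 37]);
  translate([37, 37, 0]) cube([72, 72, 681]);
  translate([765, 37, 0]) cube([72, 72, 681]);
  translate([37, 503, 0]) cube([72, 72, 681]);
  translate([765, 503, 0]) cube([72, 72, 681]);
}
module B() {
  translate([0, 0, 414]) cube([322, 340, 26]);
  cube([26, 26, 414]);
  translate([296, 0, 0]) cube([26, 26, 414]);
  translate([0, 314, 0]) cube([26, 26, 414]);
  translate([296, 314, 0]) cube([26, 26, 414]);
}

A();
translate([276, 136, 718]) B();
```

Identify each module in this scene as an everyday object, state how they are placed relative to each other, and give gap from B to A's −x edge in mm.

A is a table. B is a stool. The stool is on top of the table, centred. The gap from the stool to the table's −x edge is 276 mm.

The stool's min-x is at 276; the table's min-x is 0; gap = 276 mm.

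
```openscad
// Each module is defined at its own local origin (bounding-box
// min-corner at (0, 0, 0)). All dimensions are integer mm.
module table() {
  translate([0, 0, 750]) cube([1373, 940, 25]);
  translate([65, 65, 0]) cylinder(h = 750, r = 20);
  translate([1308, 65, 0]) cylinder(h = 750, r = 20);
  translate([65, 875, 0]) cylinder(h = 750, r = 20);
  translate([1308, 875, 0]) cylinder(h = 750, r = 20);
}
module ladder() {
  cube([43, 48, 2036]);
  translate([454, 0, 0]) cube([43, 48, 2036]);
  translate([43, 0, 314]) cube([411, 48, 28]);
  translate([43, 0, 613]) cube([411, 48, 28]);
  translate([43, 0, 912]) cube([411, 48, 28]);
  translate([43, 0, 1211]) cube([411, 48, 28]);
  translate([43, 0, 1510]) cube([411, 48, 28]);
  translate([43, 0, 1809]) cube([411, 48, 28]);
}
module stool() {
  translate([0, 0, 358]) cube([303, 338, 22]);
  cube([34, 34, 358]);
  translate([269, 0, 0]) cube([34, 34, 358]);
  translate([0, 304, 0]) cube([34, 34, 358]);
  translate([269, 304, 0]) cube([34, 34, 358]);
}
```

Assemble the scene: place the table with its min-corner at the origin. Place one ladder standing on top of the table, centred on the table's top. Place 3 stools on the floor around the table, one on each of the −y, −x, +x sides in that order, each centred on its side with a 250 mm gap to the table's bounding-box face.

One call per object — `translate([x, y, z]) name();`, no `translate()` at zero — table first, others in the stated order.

table();
translate([438, 446, 775]) ladder();
translate([535, -588, 0]) stool();
translate([-553, 301, 0]) stool();
translate([1623, 301, 0]) stool();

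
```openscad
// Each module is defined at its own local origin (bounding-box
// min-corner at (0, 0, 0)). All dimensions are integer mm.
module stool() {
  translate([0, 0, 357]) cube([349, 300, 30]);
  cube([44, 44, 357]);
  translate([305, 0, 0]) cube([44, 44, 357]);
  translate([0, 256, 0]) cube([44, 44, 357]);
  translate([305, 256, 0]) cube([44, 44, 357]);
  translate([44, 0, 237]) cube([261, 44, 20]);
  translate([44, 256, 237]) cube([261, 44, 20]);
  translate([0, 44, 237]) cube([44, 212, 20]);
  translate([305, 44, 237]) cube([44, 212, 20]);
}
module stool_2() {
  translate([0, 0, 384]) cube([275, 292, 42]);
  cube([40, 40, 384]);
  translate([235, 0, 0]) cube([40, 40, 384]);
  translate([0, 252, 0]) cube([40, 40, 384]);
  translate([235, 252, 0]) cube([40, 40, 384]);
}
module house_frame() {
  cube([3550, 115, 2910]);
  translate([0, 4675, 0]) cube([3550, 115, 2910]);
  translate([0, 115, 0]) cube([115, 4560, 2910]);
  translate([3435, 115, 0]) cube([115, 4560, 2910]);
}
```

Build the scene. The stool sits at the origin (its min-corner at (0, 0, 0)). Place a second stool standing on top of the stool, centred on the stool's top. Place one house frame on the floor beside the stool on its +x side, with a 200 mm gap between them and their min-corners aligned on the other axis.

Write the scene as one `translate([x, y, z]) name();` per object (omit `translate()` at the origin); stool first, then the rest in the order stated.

stool();
translate([37, 4, 387]) stool_2();
translate([549, 0, 0]) house_frame();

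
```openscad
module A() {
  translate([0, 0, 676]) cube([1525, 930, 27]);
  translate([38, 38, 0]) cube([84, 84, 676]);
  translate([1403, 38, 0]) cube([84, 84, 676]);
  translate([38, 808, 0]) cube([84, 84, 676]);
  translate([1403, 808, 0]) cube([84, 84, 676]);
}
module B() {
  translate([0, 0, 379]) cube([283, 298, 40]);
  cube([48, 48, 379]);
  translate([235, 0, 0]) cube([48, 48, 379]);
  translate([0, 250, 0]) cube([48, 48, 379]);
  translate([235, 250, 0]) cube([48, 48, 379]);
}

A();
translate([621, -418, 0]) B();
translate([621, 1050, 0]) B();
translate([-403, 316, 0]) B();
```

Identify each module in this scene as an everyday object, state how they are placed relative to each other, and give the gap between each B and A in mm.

Each stool's nearest face is 120 mm from the table's bounding box.

A is a table. B is a stool. Three stools sit around the table at the −y, +y, −x sides. The gap between each stool and the table is 120 mm.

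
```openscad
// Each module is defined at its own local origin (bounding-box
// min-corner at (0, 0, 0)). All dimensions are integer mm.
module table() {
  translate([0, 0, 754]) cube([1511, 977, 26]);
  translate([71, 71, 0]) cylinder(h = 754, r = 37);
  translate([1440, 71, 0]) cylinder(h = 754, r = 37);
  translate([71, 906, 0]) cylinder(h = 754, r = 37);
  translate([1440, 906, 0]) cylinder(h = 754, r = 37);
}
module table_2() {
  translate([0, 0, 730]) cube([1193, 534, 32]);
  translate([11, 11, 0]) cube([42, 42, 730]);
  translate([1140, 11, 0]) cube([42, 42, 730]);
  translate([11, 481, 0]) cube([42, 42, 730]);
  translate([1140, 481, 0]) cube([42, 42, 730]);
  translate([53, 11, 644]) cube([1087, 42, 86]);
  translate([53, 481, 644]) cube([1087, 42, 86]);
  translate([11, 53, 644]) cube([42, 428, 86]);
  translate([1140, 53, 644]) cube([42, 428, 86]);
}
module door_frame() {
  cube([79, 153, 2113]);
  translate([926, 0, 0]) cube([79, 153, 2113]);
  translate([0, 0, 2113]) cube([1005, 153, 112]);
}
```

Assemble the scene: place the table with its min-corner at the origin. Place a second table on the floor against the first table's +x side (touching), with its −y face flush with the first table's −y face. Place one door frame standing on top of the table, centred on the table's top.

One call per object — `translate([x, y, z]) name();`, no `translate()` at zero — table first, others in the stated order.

table();
translate([1511, 0, 0]) table_2();
translate([253, 412, 780]) door_frame();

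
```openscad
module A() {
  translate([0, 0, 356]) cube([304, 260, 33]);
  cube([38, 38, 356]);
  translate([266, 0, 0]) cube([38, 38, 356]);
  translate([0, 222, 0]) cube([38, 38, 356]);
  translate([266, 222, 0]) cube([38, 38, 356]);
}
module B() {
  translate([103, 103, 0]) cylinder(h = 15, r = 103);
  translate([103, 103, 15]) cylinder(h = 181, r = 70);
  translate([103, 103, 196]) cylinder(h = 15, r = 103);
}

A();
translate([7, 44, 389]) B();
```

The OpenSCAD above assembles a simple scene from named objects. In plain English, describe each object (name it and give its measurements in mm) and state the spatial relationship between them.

A is a four-legged stool. The seat is 304×260 mm, 33 mm thick, top at z = 389 mm. It stands on four square legs, each 38×38 mm in cross-section, from z = 0 to the seat underside, each flush with a corner of the seat.

B is a spool: two coaxial disc flanges of radius 103 mm and thickness 15 mm, joined by a core cylinder of radius 70 mm and height 181 mm. The lower flange rests on z = 0 and the three cylinders share a vertical axis.

The spool is on top of the stool.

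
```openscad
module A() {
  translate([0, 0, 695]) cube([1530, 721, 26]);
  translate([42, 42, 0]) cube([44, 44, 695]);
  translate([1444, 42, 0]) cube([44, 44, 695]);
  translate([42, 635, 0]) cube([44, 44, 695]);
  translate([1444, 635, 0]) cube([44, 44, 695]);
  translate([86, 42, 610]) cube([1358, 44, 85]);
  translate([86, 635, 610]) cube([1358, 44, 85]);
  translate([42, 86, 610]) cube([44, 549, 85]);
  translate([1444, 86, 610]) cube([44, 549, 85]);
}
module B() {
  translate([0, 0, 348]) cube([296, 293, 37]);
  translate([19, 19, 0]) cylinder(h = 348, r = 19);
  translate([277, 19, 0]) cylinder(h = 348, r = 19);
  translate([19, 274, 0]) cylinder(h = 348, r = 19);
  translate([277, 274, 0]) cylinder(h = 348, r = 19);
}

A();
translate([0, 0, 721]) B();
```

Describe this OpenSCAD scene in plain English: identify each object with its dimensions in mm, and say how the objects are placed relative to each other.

A is a rectangular dining table. The top is 1530×721×26 mm with its upper surface at z = 721 mm. It stands on four 44×44 mm square legs, each inset 42 mm from the nearest pair of top edges, running from the floor to the underside of the top. Four apron rails, 44 mm thick and 85 mm tall, run between adjacent legs with their top edges flush with the underside of the top and their outer faces flush with the legs' outer faces.

B is a four-legged stool. The seat is a 296×293×37 mm slab whose top surface is at z = 385 mm; four round legs, each 38 mm in diameter, run from the floor (z = 0) to the underside of the seat, each leg's axis is inset half a diameter from the nearest pair of seat edges (so the leg's bounding box is flush with the corner).

The stool is on top of the table.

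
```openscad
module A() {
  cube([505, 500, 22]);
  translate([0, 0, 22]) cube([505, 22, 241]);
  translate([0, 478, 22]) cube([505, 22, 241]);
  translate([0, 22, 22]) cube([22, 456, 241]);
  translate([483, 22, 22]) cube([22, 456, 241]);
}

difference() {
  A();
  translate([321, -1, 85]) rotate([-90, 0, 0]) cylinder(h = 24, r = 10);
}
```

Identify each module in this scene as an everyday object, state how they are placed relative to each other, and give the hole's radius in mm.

A is an open box. The open box has a circular hole through its front wall. The hole's radius is 10 mm.

The subtracted cylinder has r = 10 mm.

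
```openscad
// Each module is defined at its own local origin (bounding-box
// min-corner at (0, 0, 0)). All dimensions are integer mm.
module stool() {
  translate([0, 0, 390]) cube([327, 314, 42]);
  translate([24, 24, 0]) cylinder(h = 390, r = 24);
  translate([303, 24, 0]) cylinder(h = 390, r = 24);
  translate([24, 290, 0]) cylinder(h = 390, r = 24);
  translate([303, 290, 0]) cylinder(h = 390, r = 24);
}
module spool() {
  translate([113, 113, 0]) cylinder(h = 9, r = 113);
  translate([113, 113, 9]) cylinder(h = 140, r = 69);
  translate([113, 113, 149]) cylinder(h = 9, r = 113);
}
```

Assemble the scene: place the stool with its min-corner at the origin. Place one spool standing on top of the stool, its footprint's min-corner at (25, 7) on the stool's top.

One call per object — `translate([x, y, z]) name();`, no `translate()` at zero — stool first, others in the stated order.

stool();
translate([25, 7, 432]) spool();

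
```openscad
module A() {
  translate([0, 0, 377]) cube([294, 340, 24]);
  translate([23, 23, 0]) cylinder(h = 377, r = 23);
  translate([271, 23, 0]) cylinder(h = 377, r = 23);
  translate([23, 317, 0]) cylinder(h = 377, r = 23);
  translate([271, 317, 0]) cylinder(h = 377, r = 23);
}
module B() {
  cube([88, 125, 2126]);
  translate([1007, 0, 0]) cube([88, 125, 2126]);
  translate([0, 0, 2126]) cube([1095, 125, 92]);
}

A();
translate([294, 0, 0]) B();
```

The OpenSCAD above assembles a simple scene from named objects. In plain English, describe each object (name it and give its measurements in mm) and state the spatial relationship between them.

A is a four-legged stool. The seat is 294×340 mm, 24 mm thick, top at z = 401 mm. It stands on four round legs, each 46 mm in diameter, from z = 0 to the seat underside, each leg's axis is inset half a diameter from the nearest pair of seat edges (so the leg's bounding box is flush with the corner).

B is a rectangular door frame: two vertical jambs of 88×125 mm section, 2126 mm tall, with a clear opening 919 mm wide between their inner faces. A header 92 mm tall and 125 mm deep lies on top of the jambs and spans the full outside width.

The door frame is against the stool's +x side, with their −y faces flush.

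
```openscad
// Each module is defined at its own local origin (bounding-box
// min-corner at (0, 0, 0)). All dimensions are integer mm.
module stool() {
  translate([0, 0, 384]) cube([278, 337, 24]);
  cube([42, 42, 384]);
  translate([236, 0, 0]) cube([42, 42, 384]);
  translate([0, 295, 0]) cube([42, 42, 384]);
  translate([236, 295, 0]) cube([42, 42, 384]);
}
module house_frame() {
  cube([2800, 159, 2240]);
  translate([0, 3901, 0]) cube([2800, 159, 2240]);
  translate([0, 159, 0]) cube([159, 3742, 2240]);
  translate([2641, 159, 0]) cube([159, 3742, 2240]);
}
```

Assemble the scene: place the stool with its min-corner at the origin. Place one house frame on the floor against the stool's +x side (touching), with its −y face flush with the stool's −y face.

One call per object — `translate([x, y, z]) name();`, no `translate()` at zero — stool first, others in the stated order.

stool();
translate([278, 0, 0]) house_frame();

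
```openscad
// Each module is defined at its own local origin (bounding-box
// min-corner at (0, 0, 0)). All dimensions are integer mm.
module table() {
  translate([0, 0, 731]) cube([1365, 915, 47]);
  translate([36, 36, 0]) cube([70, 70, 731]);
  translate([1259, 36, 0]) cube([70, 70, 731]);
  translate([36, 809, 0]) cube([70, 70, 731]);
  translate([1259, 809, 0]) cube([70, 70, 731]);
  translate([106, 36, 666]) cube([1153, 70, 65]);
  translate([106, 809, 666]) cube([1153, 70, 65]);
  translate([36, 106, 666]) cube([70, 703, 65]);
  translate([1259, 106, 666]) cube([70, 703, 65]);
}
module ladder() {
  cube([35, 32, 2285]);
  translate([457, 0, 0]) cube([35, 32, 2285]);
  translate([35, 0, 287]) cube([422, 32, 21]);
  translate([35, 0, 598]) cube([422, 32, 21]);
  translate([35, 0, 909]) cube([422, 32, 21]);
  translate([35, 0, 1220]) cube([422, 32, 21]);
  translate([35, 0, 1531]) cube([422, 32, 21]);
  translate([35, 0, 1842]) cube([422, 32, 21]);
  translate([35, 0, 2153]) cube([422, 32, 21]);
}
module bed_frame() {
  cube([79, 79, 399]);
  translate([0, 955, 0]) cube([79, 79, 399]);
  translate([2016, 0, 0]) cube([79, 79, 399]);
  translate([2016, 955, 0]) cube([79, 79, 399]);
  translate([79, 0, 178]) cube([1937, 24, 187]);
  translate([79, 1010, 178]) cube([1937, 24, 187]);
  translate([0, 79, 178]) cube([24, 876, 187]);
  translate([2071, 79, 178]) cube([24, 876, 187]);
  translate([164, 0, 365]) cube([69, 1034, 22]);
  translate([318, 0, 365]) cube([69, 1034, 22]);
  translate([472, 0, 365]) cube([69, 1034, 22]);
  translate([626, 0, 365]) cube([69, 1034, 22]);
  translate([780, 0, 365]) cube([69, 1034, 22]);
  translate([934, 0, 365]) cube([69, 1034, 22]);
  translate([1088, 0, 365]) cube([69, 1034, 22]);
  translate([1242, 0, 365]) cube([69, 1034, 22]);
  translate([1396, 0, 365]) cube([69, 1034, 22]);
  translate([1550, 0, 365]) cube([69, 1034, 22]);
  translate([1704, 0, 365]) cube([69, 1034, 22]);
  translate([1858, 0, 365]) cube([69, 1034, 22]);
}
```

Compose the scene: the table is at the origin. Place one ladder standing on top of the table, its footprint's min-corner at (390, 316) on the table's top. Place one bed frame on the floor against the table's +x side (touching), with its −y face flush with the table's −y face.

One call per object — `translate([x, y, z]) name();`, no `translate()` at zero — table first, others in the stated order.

table();
translate([390, 316, 778]) ladder();
translate([1365, 0, 0]) bed_frame();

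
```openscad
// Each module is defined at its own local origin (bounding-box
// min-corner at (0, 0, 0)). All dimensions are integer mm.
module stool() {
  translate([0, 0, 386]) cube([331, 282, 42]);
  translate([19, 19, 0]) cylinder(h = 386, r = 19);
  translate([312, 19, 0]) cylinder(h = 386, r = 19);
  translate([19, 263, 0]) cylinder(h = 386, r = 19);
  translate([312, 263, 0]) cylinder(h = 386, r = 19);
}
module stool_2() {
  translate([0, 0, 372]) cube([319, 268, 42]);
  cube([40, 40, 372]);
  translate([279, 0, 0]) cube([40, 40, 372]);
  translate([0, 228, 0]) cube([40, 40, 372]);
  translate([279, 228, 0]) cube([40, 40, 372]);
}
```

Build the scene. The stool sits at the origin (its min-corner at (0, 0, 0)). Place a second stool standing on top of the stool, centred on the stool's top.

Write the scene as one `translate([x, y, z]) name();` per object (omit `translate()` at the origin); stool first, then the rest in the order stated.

stool();
translate([6, 7, 428]) stool_2();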